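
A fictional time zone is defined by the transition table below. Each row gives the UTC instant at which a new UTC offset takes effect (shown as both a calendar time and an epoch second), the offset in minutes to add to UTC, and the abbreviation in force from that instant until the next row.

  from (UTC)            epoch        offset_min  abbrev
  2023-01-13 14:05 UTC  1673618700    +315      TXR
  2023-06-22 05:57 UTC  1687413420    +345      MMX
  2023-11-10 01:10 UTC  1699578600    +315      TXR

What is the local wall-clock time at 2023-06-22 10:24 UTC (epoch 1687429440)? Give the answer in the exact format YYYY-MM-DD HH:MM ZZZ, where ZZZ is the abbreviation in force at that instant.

2023-06-22 16:09 MMX

Query: 2023-06-22 10:24 UTC
Rule 2/3 (MMX, +05:45): 2023-06-22 05:57 UTC ≤ query < 2023-11-10 01:10 UTC
10·60 + 24 + 345 = 969 min
969 = 0·1440 + 969; 969 = 16·60 + 9 → 16:09, same day
→ 2023-06-22 16:09 MMX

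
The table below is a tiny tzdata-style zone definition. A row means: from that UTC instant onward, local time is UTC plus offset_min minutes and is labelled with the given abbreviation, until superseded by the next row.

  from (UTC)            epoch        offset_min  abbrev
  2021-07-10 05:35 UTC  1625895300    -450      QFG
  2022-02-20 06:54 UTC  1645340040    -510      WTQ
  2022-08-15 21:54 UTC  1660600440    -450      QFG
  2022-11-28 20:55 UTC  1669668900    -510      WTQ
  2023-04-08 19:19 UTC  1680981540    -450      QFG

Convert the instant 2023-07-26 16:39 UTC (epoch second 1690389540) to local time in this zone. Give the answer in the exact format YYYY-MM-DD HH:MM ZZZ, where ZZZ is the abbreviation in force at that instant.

Query: 2023-07-26 16:39 UTC
Rule 5/5 (QFG, -07:30): 2023-04-08 19:19 UTC ≤ query < +∞
16·60 + 39 - 450 = 549 min
549 = 0·1440 + 549; 549 = 9·60 + 9 → 09:09, same day
→ 2023-07-26 09:09 QFG

2023-07-26 09:09 QFG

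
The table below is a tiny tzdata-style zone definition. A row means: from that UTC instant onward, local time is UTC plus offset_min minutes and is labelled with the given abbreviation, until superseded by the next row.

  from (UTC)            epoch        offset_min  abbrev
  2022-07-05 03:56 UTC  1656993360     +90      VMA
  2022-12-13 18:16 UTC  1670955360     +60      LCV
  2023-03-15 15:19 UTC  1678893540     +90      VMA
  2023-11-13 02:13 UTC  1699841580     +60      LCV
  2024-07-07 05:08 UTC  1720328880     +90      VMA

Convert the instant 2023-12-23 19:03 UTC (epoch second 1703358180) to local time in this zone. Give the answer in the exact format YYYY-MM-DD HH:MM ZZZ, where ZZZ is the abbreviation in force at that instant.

Query: 2023-12-23 19:03 UTC
Rule 4/5 (LCV, +01:00): 2023-11-13 02:13 UTC ≤ query < 2024-07-07 05:08 UTC
19·60 + 3 + 60 = 1203 min
1203 = 0·1440 + 1203; 1203 = 20·60 + 3 → 20:03, same day
→ 2023-12-23 20:03 LCV

2023-12-23 20:03 LCV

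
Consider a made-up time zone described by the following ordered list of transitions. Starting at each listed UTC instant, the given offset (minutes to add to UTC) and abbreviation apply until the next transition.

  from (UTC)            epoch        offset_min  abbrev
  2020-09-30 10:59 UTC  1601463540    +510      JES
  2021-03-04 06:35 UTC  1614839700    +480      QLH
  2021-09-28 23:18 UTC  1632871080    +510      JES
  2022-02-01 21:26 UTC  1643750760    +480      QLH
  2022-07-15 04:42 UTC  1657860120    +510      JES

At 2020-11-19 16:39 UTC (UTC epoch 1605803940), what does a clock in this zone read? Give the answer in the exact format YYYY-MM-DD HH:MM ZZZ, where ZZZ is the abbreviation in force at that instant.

2020-11-20 01:09 JES

Query: 2020-11-19 16:39 UTC
Rule 1/5 (JES, +08:30): 2020-09-30 10:59 UTC ≤ query < 2021-03-04 06:35 UTC
16·60 + 39 + 510 = 1509 min
1509 = 1·1440 + 69; 69 = 1·60 + 9 → 01:09, 2020-11-19 + 1 day = 2020-11-20
→ 2020-11-20 01:09 JES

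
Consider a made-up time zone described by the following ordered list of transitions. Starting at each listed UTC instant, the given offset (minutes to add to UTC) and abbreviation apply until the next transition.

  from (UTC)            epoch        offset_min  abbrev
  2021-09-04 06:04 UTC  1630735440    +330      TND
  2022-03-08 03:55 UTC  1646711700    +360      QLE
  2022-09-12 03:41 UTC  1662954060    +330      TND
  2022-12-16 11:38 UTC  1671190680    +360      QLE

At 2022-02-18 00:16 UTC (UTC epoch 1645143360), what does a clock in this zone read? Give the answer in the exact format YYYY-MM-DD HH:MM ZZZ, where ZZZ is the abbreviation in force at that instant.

2022-02-18 05:46 TND

Query: 2022-02-18 00:16 UTC
Rule 1/4 (TND, +05:30): 2021-09-04 06:04 UTC ≤ query < 2022-03-08 03:55 UTC
0·60 + 16 + 330 = 346 min
346 = 0·1440 + 346; 346 = 5·60 + 46 → 05:46, same day
→ 2022-02-18 05:46 TND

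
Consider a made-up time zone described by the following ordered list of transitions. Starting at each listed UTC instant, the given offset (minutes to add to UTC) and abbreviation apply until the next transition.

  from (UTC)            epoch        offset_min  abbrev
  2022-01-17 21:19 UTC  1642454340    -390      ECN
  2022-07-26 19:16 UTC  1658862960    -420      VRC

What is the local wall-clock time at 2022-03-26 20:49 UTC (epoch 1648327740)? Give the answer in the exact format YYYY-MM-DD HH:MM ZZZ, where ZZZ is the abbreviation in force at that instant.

2022-03-26 14:19 ECN

Query: 2022-03-26 20:49 UTC
Rule 1/2 (ECN, -06:30): 2022-01-17 21:19 UTC ≤ query < 2022-07-26 19:16 UTC
20·60 + 49 - 390 = 859 min
859 = 0·1440 + 859; 859 = 14·60 + 19 → 14:19, same day
→ 2022-03-26 14:19 ECN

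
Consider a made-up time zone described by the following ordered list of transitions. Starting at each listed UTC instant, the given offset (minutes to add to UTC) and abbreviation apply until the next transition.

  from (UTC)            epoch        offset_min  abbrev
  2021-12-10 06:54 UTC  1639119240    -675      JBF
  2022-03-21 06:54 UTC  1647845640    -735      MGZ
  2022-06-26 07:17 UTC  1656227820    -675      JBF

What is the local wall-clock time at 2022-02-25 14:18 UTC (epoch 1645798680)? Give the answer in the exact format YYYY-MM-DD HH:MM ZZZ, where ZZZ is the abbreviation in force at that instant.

2022-02-25 03:03 JBF

Query: 2022-02-25 14:18 UTC
Rule 1/3 (JBF, -11:15): 2021-12-10 06:54 UTC ≤ query < 2022-03-21 06:54 UTC
14·60 + 18 - 675 = 183 min
183 = 0·1440 + 183; 183 = 3·60 + 3 → 03:03, same day
→ 2022-02-25 03:03 JBF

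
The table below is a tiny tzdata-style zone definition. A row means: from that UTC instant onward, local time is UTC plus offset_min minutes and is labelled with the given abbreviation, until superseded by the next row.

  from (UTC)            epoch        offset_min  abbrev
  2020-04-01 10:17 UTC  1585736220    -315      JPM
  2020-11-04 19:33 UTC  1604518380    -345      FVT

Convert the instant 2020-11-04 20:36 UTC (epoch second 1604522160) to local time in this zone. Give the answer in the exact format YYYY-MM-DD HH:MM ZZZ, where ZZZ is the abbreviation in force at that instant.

Query: 2020-11-04 20:36 UTC
Rule 2/2 (FVT, -05:45): 2020-11-04 19:33 UTC ≤ query < +∞
20·60 + 36 - 345 = 891 min
891 = 0·1440 + 891; 891 = 14·60 + 51 → 14:51, same day
→ 2020-11-04 14:51 FVT

2020-11-04 14:51 FVT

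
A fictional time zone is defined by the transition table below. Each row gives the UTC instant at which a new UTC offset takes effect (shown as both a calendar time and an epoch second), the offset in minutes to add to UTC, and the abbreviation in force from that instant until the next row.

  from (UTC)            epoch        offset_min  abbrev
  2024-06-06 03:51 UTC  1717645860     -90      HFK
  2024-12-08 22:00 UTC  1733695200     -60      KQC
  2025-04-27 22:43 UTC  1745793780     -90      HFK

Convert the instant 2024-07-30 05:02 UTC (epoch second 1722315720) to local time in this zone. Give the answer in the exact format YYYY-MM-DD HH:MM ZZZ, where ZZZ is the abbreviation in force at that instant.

2024-07-30 03:32 HFK

Query: 2024-07-30 05:02 UTC
Rule 1/3 (HFK, -01:30): 2024-06-06 03:51 UTC ≤ query < 2024-12-08 22:00 UTC
5·60 + 2 - 90 = 212 min
212 = 0·1440 + 212; 212 = 3·60 + 32 → 03:32, same day
→ 2024-07-30 03:32 HFK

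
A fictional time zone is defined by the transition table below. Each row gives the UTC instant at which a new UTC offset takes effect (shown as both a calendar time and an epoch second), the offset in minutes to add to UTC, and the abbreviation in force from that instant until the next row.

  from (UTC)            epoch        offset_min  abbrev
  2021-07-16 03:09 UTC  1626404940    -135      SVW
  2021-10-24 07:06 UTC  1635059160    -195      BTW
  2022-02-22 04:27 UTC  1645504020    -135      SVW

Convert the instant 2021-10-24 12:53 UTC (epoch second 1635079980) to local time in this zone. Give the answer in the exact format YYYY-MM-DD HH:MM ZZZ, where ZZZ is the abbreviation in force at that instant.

2021-10-24 09:38 BTW

Query: 2021-10-24 12:53 UTC
Rule 2/3 (BTW, -03:15): 2021-10-24 07:06 UTC ≤ query < 2022-02-22 04:27 UTC
12·60 + 53 - 195 = 578 min
578 = 0·1440 + 578; 578 = 9·60 + 38 → 09:38, same day
→ 2021-10-24 09:38 BTW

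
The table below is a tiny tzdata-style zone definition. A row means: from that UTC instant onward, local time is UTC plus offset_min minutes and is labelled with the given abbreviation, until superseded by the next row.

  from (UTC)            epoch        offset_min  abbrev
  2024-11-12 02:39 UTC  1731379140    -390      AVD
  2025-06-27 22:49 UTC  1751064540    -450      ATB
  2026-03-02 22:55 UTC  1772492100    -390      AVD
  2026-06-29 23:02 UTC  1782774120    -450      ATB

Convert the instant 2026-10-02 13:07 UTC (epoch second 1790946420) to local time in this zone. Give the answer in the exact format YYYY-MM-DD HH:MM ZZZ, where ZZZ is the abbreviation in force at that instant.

2026-10-02 05:37 ATB

Query: 2026-10-02 13:07 UTC
Rule 4/4 (ATB, -07:30): 2026-06-29 23:02 UTC ≤ query < +∞
13·60 + 7 - 450 = 337 min
337 = 0·1440 + 337; 337 = 5·60 + 37 → 05:37, same day
→ 2026-10-02 05:37 ATB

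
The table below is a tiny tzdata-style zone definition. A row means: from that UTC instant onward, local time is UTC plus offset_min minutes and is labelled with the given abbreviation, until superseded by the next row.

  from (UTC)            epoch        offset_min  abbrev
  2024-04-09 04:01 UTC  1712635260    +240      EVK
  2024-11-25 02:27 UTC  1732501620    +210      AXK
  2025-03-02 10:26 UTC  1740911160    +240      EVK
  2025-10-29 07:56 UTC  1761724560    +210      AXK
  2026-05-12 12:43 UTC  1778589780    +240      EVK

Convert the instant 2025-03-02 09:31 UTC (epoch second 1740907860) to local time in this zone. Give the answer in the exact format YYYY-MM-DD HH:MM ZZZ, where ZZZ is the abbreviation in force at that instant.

Query: 2025-03-02 09:31 UTC
Rule 2/5 (AXK, +03:30): 2024-11-25 02:27 UTC ≤ query < 2025-03-02 10:26 UTC
9·60 + 31 + 210 = 781 min
781 = 0·1440 + 781; 781 = 13·60 + 1 → 13:01, same day
→ 2025-03-02 13:01 AXK

2025-03-02 13:01 AXK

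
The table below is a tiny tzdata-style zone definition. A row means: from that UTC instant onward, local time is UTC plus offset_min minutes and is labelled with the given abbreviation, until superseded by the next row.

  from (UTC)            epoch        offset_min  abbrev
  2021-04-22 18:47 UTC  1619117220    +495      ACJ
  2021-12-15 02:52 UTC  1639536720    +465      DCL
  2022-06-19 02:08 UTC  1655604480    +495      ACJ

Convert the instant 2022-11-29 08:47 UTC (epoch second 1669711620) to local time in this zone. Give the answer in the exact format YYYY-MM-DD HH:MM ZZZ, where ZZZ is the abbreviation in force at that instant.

Query: 2022-11-29 08:47 UTC
Rule 3/3 (ACJ, +08:15): 2022-06-19 02:08 UTC ≤ query < +∞
8·60 + 47 + 495 = 1022 min
1022 = 0·1440 + 1022; 1022 = 17·60 + 2 → 17:02, same day
→ 2022-11-29 17:02 ACJ

2022-11-29 17:02 ACJ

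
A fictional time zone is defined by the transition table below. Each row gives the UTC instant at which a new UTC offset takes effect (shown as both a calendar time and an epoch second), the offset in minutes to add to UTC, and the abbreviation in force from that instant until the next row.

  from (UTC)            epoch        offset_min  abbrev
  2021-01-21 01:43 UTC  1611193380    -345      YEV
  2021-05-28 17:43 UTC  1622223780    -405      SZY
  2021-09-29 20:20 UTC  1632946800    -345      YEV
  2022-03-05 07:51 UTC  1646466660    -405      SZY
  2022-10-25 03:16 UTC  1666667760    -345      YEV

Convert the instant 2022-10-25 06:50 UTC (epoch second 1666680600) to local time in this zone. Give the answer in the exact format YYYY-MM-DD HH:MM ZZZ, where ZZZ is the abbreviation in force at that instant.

Query: 2022-10-25 06:50 UTC
Rule 5/5 (YEV, -05:45): 2022-10-25 03:16 UTC ≤ query < +∞
6·60 + 50 - 345 = 65 min
65 = 0·1440 + 65; 65 = 1·60 + 5 → 01:05, same day
→ 2022-10-25 01:05 YEV

2022-10-25 01:05 YEV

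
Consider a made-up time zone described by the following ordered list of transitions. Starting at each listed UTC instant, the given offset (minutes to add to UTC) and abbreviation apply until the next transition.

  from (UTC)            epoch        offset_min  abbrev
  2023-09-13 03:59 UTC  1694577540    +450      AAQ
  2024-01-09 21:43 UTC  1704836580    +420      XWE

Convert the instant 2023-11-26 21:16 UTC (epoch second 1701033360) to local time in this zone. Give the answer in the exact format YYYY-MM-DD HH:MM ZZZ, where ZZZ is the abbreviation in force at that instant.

2023-11-27 04:46 AAQ

Query: 2023-11-26 21:16 UTC
Rule 1/2 (AAQ, +07:30): 2023-09-13 03:59 UTC ≤ query < 2024-01-09 21:43 UTC
21·60 + 16 + 450 = 1726 min
1726 = 1·1440 + 286; 286 = 4·60 + 46 → 04:46, 2023-11-26 + 1 day = 2023-11-27
→ 2023-11-27 04:46 AAQ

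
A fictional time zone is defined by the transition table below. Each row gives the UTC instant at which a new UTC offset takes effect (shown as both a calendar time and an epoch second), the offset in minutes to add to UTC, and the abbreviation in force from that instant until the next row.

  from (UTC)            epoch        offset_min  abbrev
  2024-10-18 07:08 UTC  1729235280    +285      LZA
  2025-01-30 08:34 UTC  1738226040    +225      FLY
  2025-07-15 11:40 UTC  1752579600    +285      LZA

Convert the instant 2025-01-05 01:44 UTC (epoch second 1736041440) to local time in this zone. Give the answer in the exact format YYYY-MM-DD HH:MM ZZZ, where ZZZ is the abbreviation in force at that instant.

Query: 2025-01-05 01:44 UTC
Rule 1/3 (LZA, +04:45): 2024-10-18 07:08 UTC ≤ query < 2025-01-30 08:34 UTC
1·60 + 44 + 285 = 389 min
389 = 0·1440 + 389; 389 = 6·60 + 29 → 06:29, same day
→ 2025-01-05 06:29 LZA

2025-01-05 06:29 LZA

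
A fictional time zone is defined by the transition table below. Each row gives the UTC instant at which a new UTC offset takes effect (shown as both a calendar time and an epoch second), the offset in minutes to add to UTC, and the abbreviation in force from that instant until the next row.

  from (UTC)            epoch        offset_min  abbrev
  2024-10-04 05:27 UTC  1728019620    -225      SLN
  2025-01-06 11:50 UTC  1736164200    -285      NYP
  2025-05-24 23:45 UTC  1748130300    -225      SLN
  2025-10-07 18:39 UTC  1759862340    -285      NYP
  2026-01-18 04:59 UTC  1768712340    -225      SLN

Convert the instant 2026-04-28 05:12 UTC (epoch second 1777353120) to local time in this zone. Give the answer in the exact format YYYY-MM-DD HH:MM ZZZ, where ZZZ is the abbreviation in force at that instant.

2026-04-28 01:27 SLN

Query: 2026-04-28 05:12 UTC
Rule 5/5 (SLN, -03:45): 2026-01-18 04:59 UTC ≤ query < +∞
5·60 + 12 - 225 = 87 min
87 = 0·1440 + 87; 87 = 1·60 + 27 → 01:27, same day
→ 2026-04-28 01:27 SLN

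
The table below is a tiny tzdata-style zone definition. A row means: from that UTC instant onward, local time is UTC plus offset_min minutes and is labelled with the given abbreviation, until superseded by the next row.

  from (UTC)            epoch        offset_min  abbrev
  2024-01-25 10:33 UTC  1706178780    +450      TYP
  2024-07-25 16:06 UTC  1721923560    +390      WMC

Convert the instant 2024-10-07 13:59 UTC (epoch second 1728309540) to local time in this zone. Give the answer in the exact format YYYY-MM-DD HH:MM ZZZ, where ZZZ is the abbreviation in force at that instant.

2024-10-07 20:29 WMC

Query: 2024-10-07 13:59 UTC
Rule 2/2 (WMC, +06:30): 2024-07-25 16:06 UTC ≤ query < +∞
13·60 + 59 + 390 = 1229 min
1229 = 0·1440 + 1229; 1229 = 20·60 + 29 → 20:29, same day
→ 2024-10-07 20:29 WMC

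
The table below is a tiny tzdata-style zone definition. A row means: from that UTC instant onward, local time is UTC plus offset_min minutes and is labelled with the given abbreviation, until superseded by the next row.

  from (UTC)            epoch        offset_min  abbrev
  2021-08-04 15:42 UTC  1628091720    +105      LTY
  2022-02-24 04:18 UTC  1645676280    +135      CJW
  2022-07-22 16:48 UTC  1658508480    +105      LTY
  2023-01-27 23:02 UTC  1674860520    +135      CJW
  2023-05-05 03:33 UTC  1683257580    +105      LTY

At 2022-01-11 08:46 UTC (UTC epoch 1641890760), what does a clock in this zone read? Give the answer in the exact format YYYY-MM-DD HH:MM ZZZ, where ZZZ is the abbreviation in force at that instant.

2022-01-11 10:31 LTY

Query: 2022-01-11 08:46 UTC
Rule 1/5 (LTY, +01:45): 2021-08-04 15:42 UTC ≤ query < 2022-02-24 04:18 UTC
8·60 + 46 + 105 = 631 min
631 = 0·1440 + 631; 631 = 10·60 + 31 → 10:31, same day
→ 2022-01-11 10:31 LTY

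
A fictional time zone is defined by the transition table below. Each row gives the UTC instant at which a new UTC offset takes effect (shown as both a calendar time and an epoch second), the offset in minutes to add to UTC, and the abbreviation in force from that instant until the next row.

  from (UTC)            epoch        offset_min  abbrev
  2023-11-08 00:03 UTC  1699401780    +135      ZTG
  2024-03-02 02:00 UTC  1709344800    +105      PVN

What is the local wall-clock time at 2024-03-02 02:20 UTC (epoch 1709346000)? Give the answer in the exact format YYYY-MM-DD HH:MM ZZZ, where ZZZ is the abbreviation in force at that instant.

2024-03-02 04:05 PVN

Query: 2024-03-02 02:20 UTC
Rule 2/2 (PVN, +01:45): 2024-03-02 02:00 UTC ≤ query < +∞
2·60 + 20 + 105 = 245 min
245 = 0·1440 + 245; 245 = 4·60 + 5 → 04:05, same day
→ 2024-03-02 04:05 PVN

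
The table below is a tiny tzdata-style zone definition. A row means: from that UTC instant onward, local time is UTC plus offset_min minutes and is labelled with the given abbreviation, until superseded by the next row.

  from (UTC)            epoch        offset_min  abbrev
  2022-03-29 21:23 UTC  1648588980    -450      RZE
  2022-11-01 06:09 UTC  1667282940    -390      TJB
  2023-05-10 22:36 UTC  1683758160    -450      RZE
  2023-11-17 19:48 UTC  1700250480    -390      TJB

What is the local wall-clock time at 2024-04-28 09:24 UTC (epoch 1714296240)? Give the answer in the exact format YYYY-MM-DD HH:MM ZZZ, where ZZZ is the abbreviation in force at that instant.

2024-04-28 02:54 TJB

Query: 2024-04-28 09:24 UTC
Rule 4/4 (TJB, -06:30): 2023-11-17 19:48 UTC ≤ query < +∞
9·60 + 24 - 390 = 174 min
174 = 0·1440 + 174; 174 = 2·60 + 54 → 02:54, same day
→ 2024-04-28 02:54 TJB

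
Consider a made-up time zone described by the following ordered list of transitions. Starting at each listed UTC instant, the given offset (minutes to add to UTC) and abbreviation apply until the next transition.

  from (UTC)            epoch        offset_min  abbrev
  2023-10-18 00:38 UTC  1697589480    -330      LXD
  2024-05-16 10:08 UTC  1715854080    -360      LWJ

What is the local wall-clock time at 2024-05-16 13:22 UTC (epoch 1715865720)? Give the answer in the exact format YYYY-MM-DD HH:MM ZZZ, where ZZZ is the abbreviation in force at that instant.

Query: 2024-05-16 13:22 UTC
Rule 2/2 (LWJ, -06:00): 2024-05-16 10:08 UTC ≤ query < +∞
13·60 + 22 - 360 = 442 min
442 = 0·1440 + 442; 442 = 7·60 + 22 → 07:22, same day
→ 2024-05-16 07:22 LWJ

2024-05-16 07:22 LWJ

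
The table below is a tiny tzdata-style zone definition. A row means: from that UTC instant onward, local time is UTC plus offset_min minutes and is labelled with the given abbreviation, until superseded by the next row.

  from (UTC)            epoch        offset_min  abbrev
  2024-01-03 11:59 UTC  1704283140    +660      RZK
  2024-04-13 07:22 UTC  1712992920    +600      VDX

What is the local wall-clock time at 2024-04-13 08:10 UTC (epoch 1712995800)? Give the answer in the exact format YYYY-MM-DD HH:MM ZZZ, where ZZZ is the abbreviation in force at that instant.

Query: 2024-04-13 08:10 UTC
Rule 2/2 (VDX, +10:00): 2024-04-13 07:22 UTC ≤ query < +∞
8·60 + 10 + 600 = 1090 min
1090 = 0·1440 + 1090; 1090 = 18·60 + 10 → 18:10, same day
→ 2024-04-13 18:10 VDX

2024-04-13 18:10 VDX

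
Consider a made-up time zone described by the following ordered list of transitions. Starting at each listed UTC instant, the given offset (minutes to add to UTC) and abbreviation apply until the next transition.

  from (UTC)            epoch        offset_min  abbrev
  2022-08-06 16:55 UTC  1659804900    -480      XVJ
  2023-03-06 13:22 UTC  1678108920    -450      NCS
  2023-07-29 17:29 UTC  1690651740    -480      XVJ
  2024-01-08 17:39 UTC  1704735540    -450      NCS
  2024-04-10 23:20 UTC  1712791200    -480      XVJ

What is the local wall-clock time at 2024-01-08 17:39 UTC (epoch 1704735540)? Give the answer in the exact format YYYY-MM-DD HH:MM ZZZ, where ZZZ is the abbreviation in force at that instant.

2024-01-08 10:09 NCS

Query: 2024-01-08 17:39 UTC
Rule 4/5 (NCS, -07:30): 2024-01-08 17:39 UTC ≤ query < 2024-04-10 23:20 UTC
17·60 + 39 - 450 = 609 min
609 = 0·1440 + 609; 609 = 10·60 + 9 → 10:09, same day
→ 2024-01-08 10:09 NCS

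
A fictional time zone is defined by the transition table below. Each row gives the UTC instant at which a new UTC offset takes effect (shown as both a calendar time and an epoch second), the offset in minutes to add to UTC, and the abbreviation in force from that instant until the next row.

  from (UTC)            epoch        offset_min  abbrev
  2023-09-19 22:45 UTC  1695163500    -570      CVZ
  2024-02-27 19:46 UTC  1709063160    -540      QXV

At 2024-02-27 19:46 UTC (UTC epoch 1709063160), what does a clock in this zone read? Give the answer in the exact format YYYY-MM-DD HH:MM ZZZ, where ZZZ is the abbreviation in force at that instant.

Query: 2024-02-27 19:46 UTC
Rule 2/2 (QXV, -09:00): 2024-02-27 19:46 UTC ≤ query < +∞
19·60 + 46 - 540 = 646 min
646 = 0·1440 + 646; 646 = 10·60 + 46 → 10:46, same day
→ 2024-02-27 10:46 QXV

2024-02-27 10:46 QXV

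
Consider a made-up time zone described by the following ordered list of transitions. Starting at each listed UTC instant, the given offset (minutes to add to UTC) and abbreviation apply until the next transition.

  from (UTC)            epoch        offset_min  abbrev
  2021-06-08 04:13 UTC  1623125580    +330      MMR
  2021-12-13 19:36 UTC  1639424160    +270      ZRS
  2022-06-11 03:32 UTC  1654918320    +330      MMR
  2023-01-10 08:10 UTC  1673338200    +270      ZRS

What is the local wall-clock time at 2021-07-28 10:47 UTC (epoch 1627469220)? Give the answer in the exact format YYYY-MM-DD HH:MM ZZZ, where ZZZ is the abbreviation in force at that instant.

2021-07-28 16:17 MMR

Query: 2021-07-28 10:47 UTC
Rule 1/4 (MMR, +05:30): 2021-06-08 04:13 UTC ≤ query < 2021-12-13 19:36 UTC
10·60 + 47 + 330 = 977 min
977 = 0·1440 + 977; 977 = 16·60 + 17 → 16:17, same day
→ 2021-07-28 16:17 MMR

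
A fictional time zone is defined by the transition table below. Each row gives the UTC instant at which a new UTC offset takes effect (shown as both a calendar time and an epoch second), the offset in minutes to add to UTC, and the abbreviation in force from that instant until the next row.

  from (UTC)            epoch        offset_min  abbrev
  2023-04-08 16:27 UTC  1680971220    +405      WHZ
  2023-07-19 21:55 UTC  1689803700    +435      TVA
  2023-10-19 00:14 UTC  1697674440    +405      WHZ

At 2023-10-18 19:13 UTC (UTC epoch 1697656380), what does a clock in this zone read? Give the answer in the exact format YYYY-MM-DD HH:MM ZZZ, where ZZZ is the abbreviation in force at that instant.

2023-10-19 02:28 TVA

Query: 2023-10-18 19:13 UTC
Rule 2/3 (TVA, +07:15): 2023-07-19 21:55 UTC ≤ query < 2023-10-19 00:14 UTC
19·60 + 13 + 435 = 1588 min
1588 = 1·1440 + 148; 148 = 2·60 + 28 → 02:28, 2023-10-18 + 1 day = 2023-10-19
→ 2023-10-19 02:28 TVA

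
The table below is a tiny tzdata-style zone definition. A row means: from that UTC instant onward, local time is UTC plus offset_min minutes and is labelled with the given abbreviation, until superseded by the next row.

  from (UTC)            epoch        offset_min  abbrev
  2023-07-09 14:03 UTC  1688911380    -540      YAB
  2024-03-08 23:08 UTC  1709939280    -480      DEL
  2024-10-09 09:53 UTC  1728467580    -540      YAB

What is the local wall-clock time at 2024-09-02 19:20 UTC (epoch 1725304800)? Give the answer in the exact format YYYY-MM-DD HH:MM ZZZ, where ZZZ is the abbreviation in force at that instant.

Query: 2024-09-02 19:20 UTC
Rule 2/3 (DEL, -08:00): 2024-03-08 23:08 UTC ≤ query < 2024-10-09 09:53 UTC
19·60 + 20 - 480 = 680 min
680 = 0·1440 + 680; 680 = 11·60 + 20 → 11:20, same day
→ 2024-09-02 11:20 DEL

2024-09-02 11:20 DEL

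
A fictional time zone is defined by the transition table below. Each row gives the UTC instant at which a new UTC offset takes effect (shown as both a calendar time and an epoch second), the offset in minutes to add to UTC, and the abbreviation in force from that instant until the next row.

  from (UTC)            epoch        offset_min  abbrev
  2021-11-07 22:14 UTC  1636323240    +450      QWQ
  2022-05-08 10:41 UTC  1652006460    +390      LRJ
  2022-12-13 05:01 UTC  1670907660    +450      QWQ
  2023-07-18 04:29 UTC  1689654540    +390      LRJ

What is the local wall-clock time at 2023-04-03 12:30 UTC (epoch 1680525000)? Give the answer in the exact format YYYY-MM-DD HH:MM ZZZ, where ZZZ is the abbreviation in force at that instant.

2023-04-03 20:00 QWQ

Query: 2023-04-03 12:30 UTC
Rule 3/4 (QWQ, +07:30): 2022-12-13 05:01 UTC ≤ query < 2023-07-18 04:29 UTC
12·60 + 30 + 450 = 1200 min
1200 = 0·1440 + 1200; 1200 = 20·60 + 0 → 20:00, same day
→ 2023-04-03 20:00 QWQ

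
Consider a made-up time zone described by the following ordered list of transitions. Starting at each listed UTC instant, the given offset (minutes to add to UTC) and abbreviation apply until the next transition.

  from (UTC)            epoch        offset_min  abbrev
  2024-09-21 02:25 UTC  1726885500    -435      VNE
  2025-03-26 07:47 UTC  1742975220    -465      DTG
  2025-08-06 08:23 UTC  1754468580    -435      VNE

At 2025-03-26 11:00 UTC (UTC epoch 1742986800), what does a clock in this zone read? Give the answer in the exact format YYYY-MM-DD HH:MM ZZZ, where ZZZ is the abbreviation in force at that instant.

Query: 2025-03-26 11:00 UTC
Rule 2/3 (DTG, -07:45): 2025-03-26 07:47 UTC ≤ query < 2025-08-06 08:23 UTC
11·60 + 0 - 465 = 195 min
195 = 0·1440 + 195; 195 = 3·60 + 15 → 03:15, same day
→ 2025-03-26 03:15 DTG

2025-03-26 03:15 DTG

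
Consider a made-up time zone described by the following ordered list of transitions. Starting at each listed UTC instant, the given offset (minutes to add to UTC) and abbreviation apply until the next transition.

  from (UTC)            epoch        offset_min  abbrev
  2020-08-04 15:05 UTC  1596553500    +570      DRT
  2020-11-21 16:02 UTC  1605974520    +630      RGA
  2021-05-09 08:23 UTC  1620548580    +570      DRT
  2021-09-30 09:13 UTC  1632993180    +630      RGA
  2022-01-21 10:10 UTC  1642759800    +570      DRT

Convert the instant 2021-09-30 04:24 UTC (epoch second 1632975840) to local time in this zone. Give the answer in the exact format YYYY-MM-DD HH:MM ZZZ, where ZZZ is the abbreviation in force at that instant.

Query: 2021-09-30 04:24 UTC
Rule 3/5 (DRT, +09:30): 2021-05-09 08:23 UTC ≤ query < 2021-09-30 09:13 UTC
4·60 + 24 + 570 = 834 min
834 = 0·1440 + 834; 834 = 13·60 + 54 → 13:54, same day
→ 2021-09-30 13:54 DRT

2021-09-30 13:54 DRT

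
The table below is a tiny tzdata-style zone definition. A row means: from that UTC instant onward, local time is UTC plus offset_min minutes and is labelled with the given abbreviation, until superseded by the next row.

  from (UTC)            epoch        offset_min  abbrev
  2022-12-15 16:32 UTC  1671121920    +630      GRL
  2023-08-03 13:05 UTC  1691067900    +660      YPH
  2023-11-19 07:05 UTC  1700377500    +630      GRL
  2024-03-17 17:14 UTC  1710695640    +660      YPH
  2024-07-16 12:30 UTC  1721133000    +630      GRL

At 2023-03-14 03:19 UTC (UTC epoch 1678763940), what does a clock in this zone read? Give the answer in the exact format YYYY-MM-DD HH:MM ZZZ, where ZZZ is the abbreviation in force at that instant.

Query: 2023-03-14 03:19 UTC
Rule 1/5 (GRL, +10:30): 2022-12-15 16:32 UTC ≤ query < 2023-08-03 13:05 UTC
3·60 + 19 + 630 = 829 min
829 = 0·1440 + 829; 829 = 13·60 + 49 → 13:49, same day
→ 2023-03-14 13:49 GRL

2023-03-14 13:49 GRL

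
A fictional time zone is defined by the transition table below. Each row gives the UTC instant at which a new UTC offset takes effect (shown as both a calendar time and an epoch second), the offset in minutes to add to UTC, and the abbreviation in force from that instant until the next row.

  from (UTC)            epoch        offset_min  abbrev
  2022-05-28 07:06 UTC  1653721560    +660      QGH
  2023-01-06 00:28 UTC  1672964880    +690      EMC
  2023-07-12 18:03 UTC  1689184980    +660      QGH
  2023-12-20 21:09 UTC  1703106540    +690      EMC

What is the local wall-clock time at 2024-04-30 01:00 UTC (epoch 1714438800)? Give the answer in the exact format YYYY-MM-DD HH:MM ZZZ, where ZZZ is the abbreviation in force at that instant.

Query: 2024-04-30 01:00 UTC
Rule 4/4 (EMC, +11:30): 2023-12-20 21:09 UTC ≤ query < +∞
1·60 + 0 + 690 = 750 min
750 = 0·1440 + 750; 750 = 12·60 + 30 → 12:30, same day
→ 2024-04-30 12:30 EMC

2024-04-30 12:30 EMC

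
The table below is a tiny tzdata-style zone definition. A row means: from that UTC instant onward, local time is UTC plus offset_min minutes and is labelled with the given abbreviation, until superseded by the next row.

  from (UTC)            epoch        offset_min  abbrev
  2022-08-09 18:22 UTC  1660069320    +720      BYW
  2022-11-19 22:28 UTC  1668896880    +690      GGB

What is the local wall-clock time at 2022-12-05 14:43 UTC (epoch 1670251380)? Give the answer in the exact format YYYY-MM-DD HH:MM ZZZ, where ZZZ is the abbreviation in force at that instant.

Query: 2022-12-05 14:43 UTC
Rule 2/2 (GGB, +11:30): 2022-11-19 22:28 UTC ≤ query < +∞
14·60 + 43 + 690 = 1573 min
1573 = 1·1440 + 133; 133 = 2·60 + 13 → 02:13, 2022-12-05 + 1 day = 2022-12-06
→ 2022-12-06 02:13 GGB

2022-12-06 02:13 GGB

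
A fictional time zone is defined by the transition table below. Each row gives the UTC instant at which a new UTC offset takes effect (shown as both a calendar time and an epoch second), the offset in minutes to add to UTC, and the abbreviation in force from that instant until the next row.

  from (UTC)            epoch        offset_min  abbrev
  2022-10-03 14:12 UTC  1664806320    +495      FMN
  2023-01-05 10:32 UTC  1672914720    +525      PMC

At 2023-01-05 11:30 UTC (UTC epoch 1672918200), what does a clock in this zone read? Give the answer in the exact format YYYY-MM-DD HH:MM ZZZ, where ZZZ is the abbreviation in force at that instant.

2023-01-05 20:15 PMC

Query: 2023-01-05 11:30 UTC
Rule 2/2 (PMC, +08:45): 2023-01-05 10:32 UTC ≤ query < +∞
11·60 + 30 + 525 = 1215 min
1215 = 0·1440 + 1215; 1215 = 20·60 + 15 → 20:15, same day
→ 2023-01-05 20:15 PMC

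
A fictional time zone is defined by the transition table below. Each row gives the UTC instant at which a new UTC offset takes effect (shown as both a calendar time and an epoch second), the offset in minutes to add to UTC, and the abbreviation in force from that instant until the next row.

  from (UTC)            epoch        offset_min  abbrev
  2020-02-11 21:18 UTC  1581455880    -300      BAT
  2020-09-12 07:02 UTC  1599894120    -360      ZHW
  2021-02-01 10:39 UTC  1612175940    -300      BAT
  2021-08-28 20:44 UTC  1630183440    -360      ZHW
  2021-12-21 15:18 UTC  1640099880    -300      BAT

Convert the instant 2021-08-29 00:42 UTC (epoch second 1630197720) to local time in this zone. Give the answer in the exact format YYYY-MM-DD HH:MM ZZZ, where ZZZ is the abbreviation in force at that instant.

Query: 2021-08-29 00:42 UTC
Rule 4/5 (ZHW, -06:00): 2021-08-28 20:44 UTC ≤ query < 2021-12-21 15:18 UTC
0·60 + 42 - 360 = -318 min
-318 = -1·1440 + 1122; 1122 = 18·60 + 42 → 18:42, 2021-08-29 - 1 day = 2021-08-28
→ 2021-08-28 18:42 ZHW

2021-08-28 18:42 ZHW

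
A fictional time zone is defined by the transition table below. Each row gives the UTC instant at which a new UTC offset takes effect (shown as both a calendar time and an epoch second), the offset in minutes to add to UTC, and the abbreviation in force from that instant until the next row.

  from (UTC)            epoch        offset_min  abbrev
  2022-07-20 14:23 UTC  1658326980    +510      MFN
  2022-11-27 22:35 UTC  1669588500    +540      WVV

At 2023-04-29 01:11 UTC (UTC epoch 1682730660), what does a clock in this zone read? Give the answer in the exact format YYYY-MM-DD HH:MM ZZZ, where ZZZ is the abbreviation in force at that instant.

Query: 2023-04-29 01:11 UTC
Rule 2/2 (WVV, +09:00): 2022-11-27 22:35 UTC ≤ query < +∞
1·60 + 11 + 540 = 611 min
611 = 0·1440 + 611; 611 = 10·60 + 11 → 10:11, same day
→ 2023-04-29 10:11 WVV

2023-04-29 10:11 WVV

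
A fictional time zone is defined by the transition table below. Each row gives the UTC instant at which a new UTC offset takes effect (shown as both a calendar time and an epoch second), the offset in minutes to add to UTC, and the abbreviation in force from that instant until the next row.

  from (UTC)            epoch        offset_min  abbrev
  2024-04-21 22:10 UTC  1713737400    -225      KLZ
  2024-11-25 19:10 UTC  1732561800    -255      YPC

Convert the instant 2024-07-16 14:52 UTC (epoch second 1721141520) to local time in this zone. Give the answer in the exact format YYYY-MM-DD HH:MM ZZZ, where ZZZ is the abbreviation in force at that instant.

Query: 2024-07-16 14:52 UTC
Rule 1/2 (KLZ, -03:45): 2024-04-21 22:10 UTC ≤ query < 2024-11-25 19:10 UTC
14·60 + 52 - 225 = 667 min
667 = 0·1440 + 667; 667 = 11·60 + 7 → 11:07, same day
→ 2024-07-16 11:07 KLZ

2024-07-16 11:07 KLZ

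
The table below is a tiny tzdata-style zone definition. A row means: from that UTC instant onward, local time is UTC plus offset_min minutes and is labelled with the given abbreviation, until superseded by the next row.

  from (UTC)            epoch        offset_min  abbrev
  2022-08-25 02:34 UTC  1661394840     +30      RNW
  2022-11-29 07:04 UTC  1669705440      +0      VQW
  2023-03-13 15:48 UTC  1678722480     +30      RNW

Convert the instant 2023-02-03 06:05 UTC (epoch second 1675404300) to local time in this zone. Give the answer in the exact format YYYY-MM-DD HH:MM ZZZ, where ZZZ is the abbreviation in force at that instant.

2023-02-03 06:05 VQW

Query: 2023-02-03 06:05 UTC
Rule 2/3 (VQW, +00:00): 2022-11-29 07:04 UTC ≤ query < 2023-03-13 15:48 UTC
6·60 + 5 + 0 = 365 min
365 = 0·1440 + 365; 365 = 6·60 + 5 → 06:05, same day
→ 2023-02-03 06:05 VQW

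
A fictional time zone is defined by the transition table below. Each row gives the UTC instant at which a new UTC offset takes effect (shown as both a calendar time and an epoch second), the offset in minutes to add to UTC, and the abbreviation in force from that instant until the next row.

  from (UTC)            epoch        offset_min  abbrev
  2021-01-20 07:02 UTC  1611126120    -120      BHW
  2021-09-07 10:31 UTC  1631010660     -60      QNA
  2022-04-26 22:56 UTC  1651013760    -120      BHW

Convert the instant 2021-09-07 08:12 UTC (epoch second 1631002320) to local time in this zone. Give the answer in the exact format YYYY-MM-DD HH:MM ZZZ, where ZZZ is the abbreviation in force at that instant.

Query: 2021-09-07 08:12 UTC
Rule 1/3 (BHW, -02:00): 2021-01-20 07:02 UTC ≤ query < 2021-09-07 10:31 UTC
8·60 + 12 - 120 = 372 min
372 = 0·1440 + 372; 372 = 6·60 + 12 → 06:12, same day
→ 2021-09-07 06:12 BHW

2021-09-07 06:12 BHW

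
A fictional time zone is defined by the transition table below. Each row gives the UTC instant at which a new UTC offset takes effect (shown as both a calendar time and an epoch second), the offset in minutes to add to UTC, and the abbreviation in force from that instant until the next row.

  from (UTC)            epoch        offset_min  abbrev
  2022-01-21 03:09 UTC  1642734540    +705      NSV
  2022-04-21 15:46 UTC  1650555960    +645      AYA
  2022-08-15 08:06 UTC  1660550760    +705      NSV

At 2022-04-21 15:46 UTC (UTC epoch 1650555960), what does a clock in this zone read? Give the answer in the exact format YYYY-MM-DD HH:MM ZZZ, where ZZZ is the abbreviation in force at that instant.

2022-04-22 02:31 AYA

Query: 2022-04-21 15:46 UTC
Rule 2/3 (AYA, +10:45): 2022-04-21 15:46 UTC ≤ query < 2022-08-15 08:06 UTC
15·60 + 46 + 645 = 1591 min
1591 = 1·1440 + 151; 151 = 2·60 + 31 → 02:31, 2022-04-21 + 1 day = 2022-04-22
→ 2022-04-22 02:31 AYA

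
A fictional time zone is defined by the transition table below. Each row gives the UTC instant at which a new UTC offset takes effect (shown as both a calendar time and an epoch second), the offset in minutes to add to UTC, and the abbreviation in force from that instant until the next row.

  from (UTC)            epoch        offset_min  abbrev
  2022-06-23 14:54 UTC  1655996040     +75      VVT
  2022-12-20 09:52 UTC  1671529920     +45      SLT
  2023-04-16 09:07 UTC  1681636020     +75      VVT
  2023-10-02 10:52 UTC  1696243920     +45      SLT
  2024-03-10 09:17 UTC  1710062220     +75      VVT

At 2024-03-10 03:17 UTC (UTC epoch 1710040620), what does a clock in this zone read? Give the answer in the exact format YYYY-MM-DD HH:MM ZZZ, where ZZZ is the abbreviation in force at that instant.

2024-03-10 04:02 SLT

Query: 2024-03-10 03:17 UTC
Rule 4/5 (SLT, +00:45): 2023-10-02 10:52 UTC ≤ query < 2024-03-10 09:17 UTC
3·60 + 17 + 45 = 242 min
242 = 0·1440 + 242; 242 = 4·60 + 2 → 04:02, same day
→ 2024-03-10 04:02 SLT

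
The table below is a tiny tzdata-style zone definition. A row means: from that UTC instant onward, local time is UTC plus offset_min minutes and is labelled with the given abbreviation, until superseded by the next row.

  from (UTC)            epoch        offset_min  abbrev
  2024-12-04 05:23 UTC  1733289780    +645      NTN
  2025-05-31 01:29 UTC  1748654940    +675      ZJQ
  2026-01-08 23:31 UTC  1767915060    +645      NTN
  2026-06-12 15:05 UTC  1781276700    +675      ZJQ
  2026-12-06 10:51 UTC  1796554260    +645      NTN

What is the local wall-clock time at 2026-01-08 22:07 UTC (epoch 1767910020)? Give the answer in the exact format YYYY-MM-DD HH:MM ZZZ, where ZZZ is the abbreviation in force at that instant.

2026-01-09 09:22 ZJQ

Query: 2026-01-08 22:07 UTC
Rule 2/5 (ZJQ, +11:15): 2025-05-31 01:29 UTC ≤ query < 2026-01-08 23:31 UTC
22·60 + 7 + 675 = 2002 min
2002 = 1·1440 + 562; 562 = 9·60 + 22 → 09:22, 2026-01-08 + 1 day = 2026-01-09
→ 2026-01-09 09:22 ZJQ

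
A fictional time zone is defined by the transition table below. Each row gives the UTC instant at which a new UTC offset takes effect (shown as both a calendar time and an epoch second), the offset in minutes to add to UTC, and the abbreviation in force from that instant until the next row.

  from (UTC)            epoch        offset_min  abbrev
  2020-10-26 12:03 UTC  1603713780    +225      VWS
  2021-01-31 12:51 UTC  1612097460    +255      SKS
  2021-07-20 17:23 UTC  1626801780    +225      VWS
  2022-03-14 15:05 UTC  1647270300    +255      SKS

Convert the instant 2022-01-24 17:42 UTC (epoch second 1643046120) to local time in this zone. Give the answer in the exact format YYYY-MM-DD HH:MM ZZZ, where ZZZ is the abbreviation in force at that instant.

Query: 2022-01-24 17:42 UTC
Rule 3/4 (VWS, +03:45): 2021-07-20 17:23 UTC ≤ query < 2022-03-14 15:05 UTC
17·60 + 42 + 225 = 1287 min
1287 = 0·1440 + 1287; 1287 = 21·60 + 27 → 21:27, same day
→ 2022-01-24 21:27 VWS

2022-01-24 21:27 VWS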